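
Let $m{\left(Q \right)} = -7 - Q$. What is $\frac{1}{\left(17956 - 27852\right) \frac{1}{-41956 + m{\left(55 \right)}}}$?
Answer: $\frac{21009}{4948} \approx 4.246$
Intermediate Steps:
$\frac{1}{\left(17956 - 27852\right) \frac{1}{-41956 + m{\left(55 \right)}}} = \frac{1}{\left(17956 - 27852\right) \frac{1}{-41956 - 62}} = \frac{1}{\left(-9896\right) \frac{1}{-41956 - 62}} = \frac{1}{\left(-9896\right) \frac{1}{-42018}} = \frac{1}{\left(-9896\right) \left(- \frac{1}{42018}\right)} = \frac{1}{\frac{4948}{21009}} = \frac{21009}{4948}$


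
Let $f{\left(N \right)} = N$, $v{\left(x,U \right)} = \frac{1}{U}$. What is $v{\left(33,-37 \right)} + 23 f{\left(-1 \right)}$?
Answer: $- \frac{852}{37} \approx -23.027$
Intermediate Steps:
$v{\left(33,-37 \right)} + 23 f{\left(-1 \right)} = \frac{1}{-37} + 23 \left(-1\right) = - \frac{1}{37} - 23 = - \frac{852}{37}$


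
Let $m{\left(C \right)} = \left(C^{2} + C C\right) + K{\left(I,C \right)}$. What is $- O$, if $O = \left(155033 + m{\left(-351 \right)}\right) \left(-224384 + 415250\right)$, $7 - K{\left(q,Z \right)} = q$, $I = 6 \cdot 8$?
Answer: $-76612467204$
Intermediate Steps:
$I = 48$
$K{\left(q,Z \right)} = 7 - q$
$m{\left(C \right)} = -41 + 2 C^{2}$ ($m{\left(C \right)} = \left(C^{2} + C C\right) + \left(7 - 48\right) = \left(C^{2} + C^{2}\right) + \left(7 - 48\right) = 2 C^{2} - 41 = -41 + 2 C^{2}$)
$O = 76612467204$ ($O = \left(155033 - \left(41 - 2 \left(-351\right)^{2}\right)\right) \left(-224384 + 415250\right) = \left(155033 + \left(-41 + 2 \cdot 123201\right)\right) 190866 = \left(155033 + \left(-41 + 246402\right)\right) 190866 = \left(155033 + 246361\right) 190866 = 401394 \cdot 190866 = 76612467204$)
$- O = \left(-1\right) 76612467204 = -76612467204$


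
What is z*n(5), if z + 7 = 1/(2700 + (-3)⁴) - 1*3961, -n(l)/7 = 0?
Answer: 0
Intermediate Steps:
n(l) = 0 (n(l) = -7*0 = 0)
z = -11035007/2781 (z = -7 + (1/(2700 + (-3)⁴) - 1*3961) = -7 + (1/(2700 + 81) - 3961) = -7 + (1/2781 - 3961) = -7 - 11015540/2781 = -11035007/2781 ≈ -3968.0)
z*n(5) = -11035007/2781*0 = 0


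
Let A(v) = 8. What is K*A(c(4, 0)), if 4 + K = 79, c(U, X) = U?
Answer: 600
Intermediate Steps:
K = 75 (K = -4 + 79 = 75)
K*A(c(4, 0)) = 75*8 = 600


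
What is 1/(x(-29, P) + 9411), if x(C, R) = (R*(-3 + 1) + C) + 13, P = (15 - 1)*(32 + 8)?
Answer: 1/8275 ≈ 0.00012085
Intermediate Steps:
P = 560 (P = 14*40 = 560)
x(C, R) = 13 + C - 2*R (x(C, R) = (R*(-2) + C) + 13 = (-2*R + C) + 13 = (C - 2*R) + 13 = 13 + C - 2*R)
1/(x(-29, P) + 9411) = 1/((13 - 29 - 2*560) + 9411) = 1/((13 - 29 - 1120) + 9411) = 1/(-1136 + 9411) = 1/8275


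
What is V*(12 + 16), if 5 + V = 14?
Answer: 252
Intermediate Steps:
V = 9 (V = -5 + 14 = 9)
V*(12 + 16) = 9*(12 + 16) = 9*28 = 252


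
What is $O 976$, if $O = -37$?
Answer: $-36112$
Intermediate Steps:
$O 976 = \left(-37\right) 976 = -36112$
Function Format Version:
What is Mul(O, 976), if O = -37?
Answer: -36112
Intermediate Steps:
Mul(O, 976) = Mul(-37, 976) = -36112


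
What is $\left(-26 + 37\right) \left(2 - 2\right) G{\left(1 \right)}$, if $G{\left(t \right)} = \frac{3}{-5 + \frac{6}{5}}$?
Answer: $0$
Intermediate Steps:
$G{\left(t \right)} = - \frac{15}{19}$ ($G{\left(t \right)} = \frac{3}{-5 + 6 \cdot \frac{1}{5}} = \frac{3}{-5 + \frac{6}{5}} = \frac{3}{- \frac{19}{5}} = 3 \left(- \frac{5}{19}\right) = - \frac{15}{19}$)
$\left(-26 + 37\right) \left(2 - 2\right) G{\left(1 \right)} = \left(-26 + 37\right) \left(2 - 2\right) \left(- \frac{15}{19}\right) = 11 \cdot 0 \left(- \frac{15}{19}\right) = 11 \cdot 0 = 0$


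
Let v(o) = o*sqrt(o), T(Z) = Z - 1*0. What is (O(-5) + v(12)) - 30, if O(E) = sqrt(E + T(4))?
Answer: -30 + I + 24*sqrt(3) ≈ 11.569 + 1.0*I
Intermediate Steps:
T(Z) = Z (T(Z) = Z + 0 = Z)
v(o) = o**(3/2)
O(E) = sqrt(4 + E) (O(E) = sqrt(E + 4) = sqrt(4 + E))
(O(-5) + v(12)) - 30 = (sqrt(4 - 5) + 12**(3/2)) - 30 = (sqrt(-1) + 24*sqrt(3)) - 30 = (I + 24*sqrt(3)) - 30 = -30 + I + 24*sqrt(3)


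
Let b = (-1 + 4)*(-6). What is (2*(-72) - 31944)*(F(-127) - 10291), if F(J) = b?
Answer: 330795192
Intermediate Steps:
b = -18 (b = 3*(-6) = -18)
F(J) = -18
(2*(-72) - 31944)*(F(-127) - 10291) = (2*(-72) - 31944)*(-18 - 10291) = (-144 - 31944)*(-10309) = -32088*(-10309) = 330795192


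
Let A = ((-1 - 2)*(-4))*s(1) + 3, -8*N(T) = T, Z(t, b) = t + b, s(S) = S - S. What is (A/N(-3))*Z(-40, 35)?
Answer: -40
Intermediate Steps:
s(S) = 0
Z(t, b) = b + t
N(T) = -T/8
A = 3 (A = ((-1 - 2)*(-4))*0 + 3 = -3*(-4)*0 + 3 = 12*0 + 3 = 0 + 3 = 3)
(A/N(-3))*Z(-40, 35) = (3/((-1/8*(-3))))*(35 - 40) = (3/(3/8))*(-5) = (3*(8/3))*(-5) = 8*(-5) = -40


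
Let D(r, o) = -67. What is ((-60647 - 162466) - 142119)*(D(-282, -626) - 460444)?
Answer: 168193353552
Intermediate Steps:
((-60647 - 162466) - 142119)*(D(-282, -626) - 460444) = ((-60647 - 162466) - 142119)*(-67 - 460444) = (-223113 - 142119)*(-460511) = -365232*(-460511) = 168193353552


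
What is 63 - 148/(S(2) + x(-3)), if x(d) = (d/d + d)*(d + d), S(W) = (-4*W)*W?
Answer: 100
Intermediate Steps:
S(W) = -4*W²
x(d) = 2*d*(1 + d) (x(d) = (1 + d)*(2*d) = 2*d*(1 + d))
63 - 148/(S(2) + x(-3)) = 63 - 148/(-4*2² + 2*(-3)*(1 - 3)) = 63 - 148/(-4*4 + 2*(-3)*(-2)) = 63 - 148/(-16 + 12) = 63 - 148/(-4) = 63 - 148*(-¼) = 63 + 37 = 100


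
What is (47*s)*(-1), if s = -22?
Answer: 1034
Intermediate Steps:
(47*s)*(-1) = (47*(-22))*(-1) = -1034*(-1) = 1034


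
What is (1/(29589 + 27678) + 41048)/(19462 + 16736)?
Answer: 2350695817/2072950866 ≈ 1.1340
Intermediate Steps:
(1/(29589 + 27678) + 41048)/(19462 + 16736) = (1/57267 + 41048)/36198 = (1/57267 + 41048)*(1/36198) = (2350695817/57267)*(1/36198) = 2350695817/2072950866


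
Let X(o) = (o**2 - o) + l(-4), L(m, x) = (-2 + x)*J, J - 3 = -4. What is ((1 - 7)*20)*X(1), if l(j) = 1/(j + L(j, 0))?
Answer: 60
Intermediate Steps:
J = -1 (J = 3 - 4 = -1)
L(m, x) = 2 - x (L(m, x) = (-2 + x)*(-1) = 2 - x)
l(j) = 1/(2 + j) (l(j) = 1/(j + (2 - 1*0)) = 1/(j + (2 + 0)) = 1/(j + 2) = 1/(2 + j))
X(o) = -1/2 + o**2 - o (X(o) = (o**2 - o) + 1/(2 - 4) = (o**2 - o) + 1/(-2) = (o**2 - o) - 1/2 = -1/2 + o**2 - o)
((1 - 7)*20)*X(1) = ((1 - 7)*20)*(-1/2 + 1**2 - 1*1) = (-6*20)*(-1/2 + 1 - 1) = -120*(-1/2) = 60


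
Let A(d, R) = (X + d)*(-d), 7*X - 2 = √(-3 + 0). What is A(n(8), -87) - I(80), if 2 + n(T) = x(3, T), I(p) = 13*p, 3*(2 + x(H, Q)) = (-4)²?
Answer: -65656/63 - 4*I*√3/21 ≈ -1042.2 - 0.32991*I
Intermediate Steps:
x(H, Q) = 10/3 (x(H, Q) = -2 + (⅓)*(-4)² = -2 + (⅓)*16 = -2 + 16/3 = 10/3)
X = 2/7 + I*√3/7 (X = 2/7 + √(-3 + 0)/7 = 2/7 + √(-3)/7 = 2/7 + (I*√3)/7 = 2/7 + I*√3/7 ≈ 0.28571 + 0.24744*I)
n(T) = 4/3 (n(T) = -2 + 10/3 = 4/3)
A(d, R) = -d*(2/7 + d + I*√3/7) (A(d, R) = ((2/7 + I*√3/7) + d)*(-d) = (2/7 + d + I*√3/7)*(-d) = -d*(2/7 + d + I*√3/7))
A(n(8), -87) - I(80) = -⅐*4/3*(2 + 7*(4/3) + I*√3) - 13*80 = -⅐*4/3*(2 + 28/3 + I*√3) - 1*1040 = -⅐*4/3*(34/3 + I*√3) - 1040 = (-136/63 - 4*I*√3/21) - 1040 = -65656/63 - 4*I*√3/21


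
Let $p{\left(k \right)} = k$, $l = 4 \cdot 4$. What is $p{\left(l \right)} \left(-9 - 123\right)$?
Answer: $-2112$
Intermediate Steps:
$l = 16$
$p{\left(l \right)} \left(-9 - 123\right) = 16 \left(-9 - 123\right) = 16 \left(-132\right) = -2112$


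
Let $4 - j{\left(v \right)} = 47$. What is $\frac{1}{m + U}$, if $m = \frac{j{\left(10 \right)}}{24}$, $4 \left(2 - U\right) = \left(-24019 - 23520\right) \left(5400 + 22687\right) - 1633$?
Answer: $\frac{24}{8011377161} \approx 2.9957 \cdot 10^{-9}$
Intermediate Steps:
$j{\left(v \right)} = -43$ ($j{\left(v \right)} = 4 - 47 = -43$)
$U = \frac{667614767}{2}$ ($U = 2 - \frac{\left(-24019 - 23520\right) \left(5400 + 22687\right) - 1633}{4} = 2 - \frac{\left(-47539\right) 28087 - 1633}{4} = 2 - \frac{-1335227893 - 1633}{4} = 2 - - \frac{667614763}{2} = 2 + \frac{667614763}{2} = \frac{667614767}{2} \approx 3.3381 \cdot 10^{8}$)
$m = - \frac{43}{24}$ ($m = \frac{1}{24} \left(-43\right) = - \frac{43}{24} \approx -1.7917$)
$\frac{1}{m + U} = \frac{1}{- \frac{43}{24} + \frac{667614767}{2}} = \frac{1}{\frac{8011377161}{24}} = \frac{24}{8011377161}$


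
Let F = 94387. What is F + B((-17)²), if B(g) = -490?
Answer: 93897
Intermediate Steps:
F + B((-17)²) = 94387 - 490 = 93897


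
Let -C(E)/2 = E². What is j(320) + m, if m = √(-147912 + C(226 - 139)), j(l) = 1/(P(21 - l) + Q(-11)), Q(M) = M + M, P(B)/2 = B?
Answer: -1/620 + 5*I*√6522 ≈ -0.0016129 + 403.79*I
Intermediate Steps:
P(B) = 2*B
C(E) = -2*E²
Q(M) = 2*M
j(l) = 1/(20 - 2*l) (j(l) = 1/(2*(21 - l) + 2*(-11)) = 1/((42 - 2*l) - 22) = 1/(20 - 2*l))
m = 5*I*√6522 (m = √(-147912 - 2*(226 - 139)²) = √(-147912 - 2*87²) = √(-147912 - 2*7569) = √(-147912 - 15138) = √(-163050) = 5*I*√6522 ≈ 403.79*I)
j(320) + m = -1/(-20 + 2*320) + 5*I*√6522 = -1/(-20 + 640) + 5*I*√6522 = -1/620 + 5*I*√6522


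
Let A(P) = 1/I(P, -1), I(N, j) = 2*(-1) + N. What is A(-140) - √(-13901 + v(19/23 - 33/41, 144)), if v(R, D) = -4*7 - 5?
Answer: -1/142 - I*√13934 ≈ -0.0070423 - 118.04*I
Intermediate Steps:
I(N, j) = -2 + N
v(R, D) = -33 (v(R, D) = -28 - 5 = -33)
A(P) = 1/(-2 + P)
A(-140) - √(-13901 + v(19/23 - 33/41, 144)) = 1/(-2 - 140) - √(-13901 - 33) = 1/(-142) - √(-13934) = -1/142 - I*√13934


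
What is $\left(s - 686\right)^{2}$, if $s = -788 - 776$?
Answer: $5062500$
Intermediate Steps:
$s = -1564$
$\left(s - 686\right)^{2} = \left(-1564 - 686\right)^{2} = \left(-2250\right)^{2} = 5062500$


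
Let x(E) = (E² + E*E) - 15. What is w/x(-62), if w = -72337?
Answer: -72337/7673 ≈ -9.4275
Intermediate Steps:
x(E) = -15 + 2*E² (x(E) = (E² + E²) - 15 = 2*E² - 15 = -15 + 2*E²)
w/x(-62) = -72337/(-15 + 2*(-62)²) = -72337/(-15 + 2*3844) = -72337/(-15 + 7688) = -72337/7673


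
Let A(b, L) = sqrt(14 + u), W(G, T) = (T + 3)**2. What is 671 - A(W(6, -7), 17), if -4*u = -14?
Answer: 671 - sqrt(70)/2 ≈ 666.82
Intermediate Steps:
u = 7/2 (u = -1/4*(-14) = 7/2 ≈ 3.5000)
W(G, T) = (3 + T)**2
A(b, L) = sqrt(70)/2 (A(b, L) = sqrt(14 + 7/2) = sqrt(35/2) = sqrt(70)/2)
671 - A(W(6, -7), 17) = 671 - sqrt(70)/2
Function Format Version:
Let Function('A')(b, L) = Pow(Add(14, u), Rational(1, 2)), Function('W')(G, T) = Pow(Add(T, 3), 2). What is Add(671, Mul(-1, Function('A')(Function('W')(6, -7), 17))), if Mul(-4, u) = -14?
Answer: Add(671, Mul(Rational(-1, 2), Pow(70, Rational(1, 2)))) ≈ 666.82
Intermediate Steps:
u = Rational(7, 2) (u = Mul(Rational(-1, 4), -14) = Rational(7, 2) ≈ 3.5000)
Function('W')(G, T) = Pow(Add(3, T), 2)
Function('A')(b, L) = Mul(Rational(1, 2), Pow(70, Rational(1, 2))) (Function('A')(b, L) = Pow(Add(14, Rational(7, 2)), Rational(1, 2)) = Pow(Rational(35, 2), Rational(1, 2)) = Mul(Rational(1, 2), Pow(70, Rational(1, 2))))
Add(671, Mul(-1, Function('A')(Function('W')(6, -7), 17))) = Add(671, Mul(-1, Mul(Rational(1, 2), Pow(70, Rational(1, 2))))) = Add(671, Mul(Rational(-1, 2), Pow(70, Rational(1, 2))))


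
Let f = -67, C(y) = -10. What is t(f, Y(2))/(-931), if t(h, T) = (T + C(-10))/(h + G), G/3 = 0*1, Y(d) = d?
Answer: -8/62377 ≈ -0.00012825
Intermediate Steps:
G = 0 (G = 3*(0*1) = 3*0 = 0)
t(h, T) = (-10 + T)/h (t(h, T) = (T - 10)/(h + 0) = (-10 + T)/h)
t(f, Y(2))/(-931) = ((-10 + 2)/(-67))/(-931) = -1/67*(-8)*(-1/931) = (8/67)*(-1/931) = -8/62377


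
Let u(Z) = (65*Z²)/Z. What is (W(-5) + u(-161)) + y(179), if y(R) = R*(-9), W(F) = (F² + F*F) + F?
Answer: -12031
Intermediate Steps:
W(F) = F + 2*F² (W(F) = (F² + F²) + F = 2*F² + F = F + 2*F²)
y(R) = -9*R
u(Z) = 65*Z
(W(-5) + u(-161)) + y(179) = (-5*(1 + 2*(-5)) + 65*(-161)) - 9*179 = (-5*(1 - 10) - 10465) - 1611 = (-5*(-9) - 10465) - 1611 = (45 - 10465) - 1611 = -10420 - 1611 = -12031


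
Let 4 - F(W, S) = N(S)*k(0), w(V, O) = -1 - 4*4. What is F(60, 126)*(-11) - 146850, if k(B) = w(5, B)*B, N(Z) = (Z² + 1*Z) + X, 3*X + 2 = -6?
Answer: -146894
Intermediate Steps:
X = -8/3 (X = -⅔ + (⅓)*(-6) = -⅔ - 2 = -8/3 ≈ -2.6667)
w(V, O) = -17 (w(V, O) = -1 - 16 = -17)
N(Z) = -8/3 + Z + Z² (N(Z) = (Z² + 1*Z) - 8/3 = (Z² + Z) - 8/3 = (Z + Z²) - 8/3 = -8/3 + Z + Z²)
k(B) = -17*B
F(W, S) = 4 (F(W, S) = 4 - (-8/3 + S + S²)*(-17*0) = 4 - (-8/3 + S + S²)*0 = 4 - 1*0 = 4 + 0 = 4)
F(60, 126)*(-11) - 146850 = 4*(-11) - 146850 = -44 - 146850 = -146894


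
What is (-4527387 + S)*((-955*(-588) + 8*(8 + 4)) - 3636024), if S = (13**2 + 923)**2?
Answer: 10252847252124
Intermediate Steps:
S = 1192464 (S = (169 + 923)**2 = 1092**2 = 1192464)
(-4527387 + S)*((-955*(-588) + 8*(8 + 4)) - 3636024) = (-4527387 + 1192464)*((-955*(-588) + 8*(8 + 4)) - 3636024) = -3334923*((561540 + 8*12) - 3636024) = -3334923*((561540 + 96) - 3636024) = -3334923*(561636 - 3636024) = -3334923*(-3074388) = 10252847252124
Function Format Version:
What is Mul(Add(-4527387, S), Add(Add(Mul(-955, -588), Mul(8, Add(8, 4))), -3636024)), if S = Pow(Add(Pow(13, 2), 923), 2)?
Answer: 10252847252124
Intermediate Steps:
S = 1192464 (S = Pow(Add(169, 923), 2) = Pow(1092, 2) = 1192464)
Mul(Add(-4527387, S), Add(Add(Mul(-955, -588), Mul(8, Add(8, 4))), -3636024)) = Mul(Add(-4527387, 1192464), Add(Add(Mul(-955, -588), Mul(8, Add(8, 4))), -3636024)) = Mul(-3334923, Add(Add(561540, Mul(8, 12)), -3636024)) = Mul(-3334923, Add(Add(561540, 96), -3636024)) = Mul(-3334923, Add(561636, -3636024)) = Mul(-3334923, -3074388) = 10252847252124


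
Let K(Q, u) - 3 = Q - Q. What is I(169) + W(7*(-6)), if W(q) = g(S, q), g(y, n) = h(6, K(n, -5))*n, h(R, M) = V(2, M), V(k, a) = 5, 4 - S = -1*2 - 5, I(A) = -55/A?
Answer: -35545/169 ≈ -210.33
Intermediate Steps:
K(Q, u) = 3 (K(Q, u) = 3 + (Q - Q) = 3 + 0 = 3)
S = 11 (S = 4 - (-1*2 - 5) = 4 - (-2 - 5) = 4 - 1*(-7) = 4 + 7 = 11)
h(R, M) = 5
g(y, n) = 5*n
W(q) = 5*q
I(169) + W(7*(-6)) = -55/169 + 5*(7*(-6)) = -55*1/169 + 5*(-42) = -55/169 - 210 = -35545/169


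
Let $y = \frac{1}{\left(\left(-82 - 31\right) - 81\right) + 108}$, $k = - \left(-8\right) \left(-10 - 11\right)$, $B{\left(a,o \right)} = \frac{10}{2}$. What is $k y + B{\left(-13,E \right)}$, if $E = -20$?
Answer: $\frac{299}{43} \approx 6.9535$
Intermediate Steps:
$B{\left(a,o \right)} = 5$ ($B{\left(a,o \right)} = 10 \cdot \frac{1}{2} = 5$)
$k = -168$ ($k = - \left(-8\right) \left(-21\right) = \left(-1\right) 168 = -168$)
$y = - \frac{1}{86}$ ($y = \frac{1}{\left(-113 - 81\right) + 108} = \frac{1}{-194 + 108} = \frac{1}{-86} = - \frac{1}{86} \approx -0.011628$)
$k y + B{\left(-13,E \right)} = \left(-168\right) \left(- \frac{1}{86}\right) + 5 = \frac{84}{43} + 5 = \frac{299}{43}$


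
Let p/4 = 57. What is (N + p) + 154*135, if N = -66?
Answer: 20952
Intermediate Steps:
p = 228 (p = 4*57 = 228)
(N + p) + 154*135 = (-66 + 228) + 154*135 = 162 + 20790 = 20952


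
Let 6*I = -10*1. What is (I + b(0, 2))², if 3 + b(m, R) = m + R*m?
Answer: 196/9 ≈ 21.778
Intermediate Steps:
b(m, R) = -3 + m + R*m (b(m, R) = -3 + (m + R*m) = -3 + m + R*m)
I = -5/3 (I = (-10*1)/6 = (⅙)*(-10) = -5/3 ≈ -1.6667)
(I + b(0, 2))² = (-5/3 + (-3 + 0 + 2*0))² = (-5/3 + (-3 + 0 + 0))² = (-5/3 - 3)² = (-14/3)² = 196/9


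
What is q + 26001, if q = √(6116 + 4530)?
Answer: 26001 + √10646 ≈ 26104.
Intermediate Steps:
q = √10646 ≈ 103.18
q + 26001 = √10646 + 26001 = 26001 + √10646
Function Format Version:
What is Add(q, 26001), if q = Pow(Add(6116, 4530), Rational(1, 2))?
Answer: Add(26001, Pow(10646, Rational(1, 2))) ≈ 26104.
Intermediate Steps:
q = Pow(10646, Rational(1, 2)) ≈ 103.18
Add(q, 26001) = Add(Pow(10646, Rational(1, 2)), 26001) = Add(26001, Pow(10646, Rational(1, 2)))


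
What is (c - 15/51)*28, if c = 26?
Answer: 12236/17 ≈ 719.76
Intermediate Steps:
(c - 15/51)*28 = (26 - 15/51)*28 = (26 - 15*1/51)*28 = (26 - 5/17)*28 = (437/17)*28 = 12236/17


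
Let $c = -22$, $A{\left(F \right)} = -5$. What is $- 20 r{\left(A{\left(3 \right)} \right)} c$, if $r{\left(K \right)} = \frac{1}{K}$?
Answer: $-88$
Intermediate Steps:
$- 20 r{\left(A{\left(3 \right)} \right)} c = - \frac{20}{-5} \left(-22\right) = \left(-20\right) \left(- \frac{1}{5}\right) \left(-22\right) = 4 \left(-22\right) = -88$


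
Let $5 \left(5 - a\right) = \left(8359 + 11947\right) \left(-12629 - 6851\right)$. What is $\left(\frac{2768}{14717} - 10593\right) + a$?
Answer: $\frac{1164138073364}{14717} \approx 7.9102 \cdot 10^{7}$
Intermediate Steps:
$a = 79112181$ ($a = 5 - \frac{\left(8359 + 11947\right) \left(-12629 - 6851\right)}{5} = 5 - \frac{20306 \left(-19480\right)}{5} = 5 - -79112176 = 5 + 79112176 = 79112181$)
$\left(\frac{2768}{14717} - 10593\right) + a = \left(\frac{2768}{14717} - 10593\right) + 79112181 = - \frac{155894413}{14717} + 79112181 = \frac{1164138073364}{14717}$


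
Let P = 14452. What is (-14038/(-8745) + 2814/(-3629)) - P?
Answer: -458616627988/31735605 ≈ -14451.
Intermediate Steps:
(-14038/(-8745) + 2814/(-3629)) - P = (-14038/(-8745) + 2814/(-3629)) - 1*14452 = (-14038*(-1/8745) + 2814*(-1/3629)) - 14452 = (14038/8745 - 2814/3629) - 14452 = 26335472/31735605 - 14452 = -458616627988/31735605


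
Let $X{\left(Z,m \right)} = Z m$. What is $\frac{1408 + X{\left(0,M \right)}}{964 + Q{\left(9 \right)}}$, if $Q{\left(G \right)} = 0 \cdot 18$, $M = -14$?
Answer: $\frac{352}{241} \approx 1.4606$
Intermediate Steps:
$Q{\left(G \right)} = 0$
$\frac{1408 + X{\left(0,M \right)}}{964 + Q{\left(9 \right)}} = \frac{1408 + 0 \left(-14\right)}{964 + 0} = \frac{1408 + 0}{964} = 1408 \cdot \frac{1}{964} = \frac{352}{241}$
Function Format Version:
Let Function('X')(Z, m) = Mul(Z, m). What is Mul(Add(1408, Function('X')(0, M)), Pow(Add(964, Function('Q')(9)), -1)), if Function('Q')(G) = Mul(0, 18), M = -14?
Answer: Rational(352, 241) ≈ 1.4606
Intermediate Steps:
Function('Q')(G) = 0
Mul(Add(1408, Function('X')(0, M)), Pow(Add(964, Function('Q')(9)), -1)) = Mul(Add(1408, Mul(0, -14)), Pow(Add(964, 0), -1)) = Mul(Add(1408, 0), Pow(964, -1)) = Mul(1408, Rational(1, 964)) = Rational(352, 241)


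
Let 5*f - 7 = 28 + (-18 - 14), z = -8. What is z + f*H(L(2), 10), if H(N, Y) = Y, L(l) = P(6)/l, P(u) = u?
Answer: -2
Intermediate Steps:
L(l) = 6/l
f = ⅗ (f = 7/5 + (28 + (-18 - 14))/5 = 7/5 + (28 - 32)/5 = 7/5 + (⅕)*(-4) = 7/5 - ⅘ = ⅗ ≈ 0.60000)
z + f*H(L(2), 10) = -8 + (⅗)*10 = -8 + 6 = -2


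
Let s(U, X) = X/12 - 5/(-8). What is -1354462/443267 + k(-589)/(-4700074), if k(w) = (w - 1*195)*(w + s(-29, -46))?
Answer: -9857814984961/3125081552637 ≈ -3.1544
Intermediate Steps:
s(U, X) = 5/8 + X/12 (s(U, X) = X*(1/12) - 5*(-⅛) = X/12 + 5/8 = 5/8 + X/12)
k(w) = (-195 + w)*(-77/24 + w) (k(w) = (w - 1*195)*(w + (5/8 + (1/12)*(-46))) = (w - 195)*(w + (5/8 - 23/6)) = (-195 + w)*(w - 77/24) = (-195 + w)*(-77/24 + w))
-1354462/443267 + k(-589)/(-4700074) = -1354462/443267 + (5005/8 + (-589)² - 4757/24*(-589))/(-4700074) = -1354462*1/443267 + (5005/8 + 346921 + 2801873/24)*(-1/4700074) = -1354462/443267 + (1392874/3)*(-1/4700074) = -1354462/443267 - 696437/7050111 = -9857814984961/3125081552637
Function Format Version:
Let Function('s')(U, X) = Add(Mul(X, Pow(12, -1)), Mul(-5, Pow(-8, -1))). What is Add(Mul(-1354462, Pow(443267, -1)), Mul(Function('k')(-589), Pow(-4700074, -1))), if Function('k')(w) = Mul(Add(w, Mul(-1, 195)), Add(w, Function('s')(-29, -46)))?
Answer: Rational(-9857814984961, 3125081552637) ≈ -3.1544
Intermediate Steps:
Function('s')(U, X) = Add(Rational(5, 8), Mul(Rational(1, 12), X)) (Function('s')(U, X) = Add(Mul(X, Rational(1, 12)), Mul(-5, Rational(-1, 8))) = Add(Mul(Rational(1, 12), X), Rational(5, 8)) = Add(Rational(5, 8), Mul(Rational(1, 12), X)))
Function('k')(w) = Mul(Add(-195, w), Add(Rational(-77, 24), w)) (Function('k')(w) = Mul(Add(w, Mul(-1, 195)), Add(w, Add(Rational(5, 8), Mul(Rational(1, 12), -46)))) = Mul(Add(w, -195), Add(w, Add(Rational(5, 8), Rational(-23, 6)))) = Mul(Add(-195, w), Add(w, Rational(-77, 24))) = Mul(Add(-195, w), Add(Rational(-77, 24), w)))
Add(Mul(-1354462, Pow(443267, -1)), Mul(Function('k')(-589), Pow(-4700074, -1))) = Add(Mul(-1354462, Pow(443267, -1)), Mul(Add(Rational(5005, 8), Pow(-589, 2), Mul(Rational(-4757, 24), -589)), Pow(-4700074, -1))) = Add(Mul(-1354462, Rational(1, 443267)), Mul(Add(Rational(5005, 8), 346921, Rational(2801873, 24)), Rational(-1, 4700074))) = Add(Rational(-1354462, 443267), Mul(Rational(1392874, 3), Rational(-1, 4700074))) = Add(Rational(-1354462, 443267), Rational(-696437, 7050111)) = Rational(-9857814984961, 3125081552637)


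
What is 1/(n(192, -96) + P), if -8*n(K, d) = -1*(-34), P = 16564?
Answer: 4/66239 ≈ 6.0387e-5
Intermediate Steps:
n(K, d) = -17/4 (n(K, d) = -(-1)*(-34)/8 = -⅛*34 = -17/4)
1/(n(192, -96) + P) = 1/(-17/4 + 16564) = 1/(66239/4) = 4/66239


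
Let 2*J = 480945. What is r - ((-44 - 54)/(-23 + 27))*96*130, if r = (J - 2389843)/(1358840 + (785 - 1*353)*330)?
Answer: 918131829259/3002800 ≈ 3.0576e+5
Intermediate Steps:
J = 480945/2 (J = (½)*480945 = 480945/2 ≈ 2.4047e+5)
r = -4298741/3002800 (r = (480945/2 - 2389843)/(1358840 + (785 - 1*353)*330) = -4298741/(2*(1358840 + (785 - 353)*330)) = -4298741/(2*(1358840 + 432*330)) = -4298741/(2*(1358840 + 142560)) = -4298741/2/1501400 = -4298741/2*1/1501400 = -4298741/3002800 ≈ -1.4316)
r - ((-44 - 54)/(-23 + 27))*96*130 = -4298741/3002800 - ((-44 - 54)/(-23 + 27))*96*130 = -4298741/3002800 - -98/4*96*130 = -4298741/3002800 - -98*¼*96*130 = -4298741/3002800 - (-49/2*96)*130 = -4298741/3002800 - (-2352)*130 = -4298741/3002800 - 1*(-305760) = -4298741/3002800 + 305760 = 918131829259/3002800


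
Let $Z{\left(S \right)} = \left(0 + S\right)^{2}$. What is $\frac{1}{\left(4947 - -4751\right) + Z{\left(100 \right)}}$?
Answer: $\frac{1}{19698} \approx 5.0767 \cdot 10^{-5}$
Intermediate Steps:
$Z{\left(S \right)} = S^{2}$
$\frac{1}{\left(4947 - -4751\right) + Z{\left(100 \right)}} = \frac{1}{\left(4947 - -4751\right) + 100^{2}} = \frac{1}{\left(4947 + 4751\right) + 10000} = \frac{1}{9698 + 10000} = \frac{1}{19698}$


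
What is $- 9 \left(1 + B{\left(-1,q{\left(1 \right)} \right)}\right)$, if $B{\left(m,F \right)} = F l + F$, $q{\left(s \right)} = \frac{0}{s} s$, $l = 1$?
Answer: $-9$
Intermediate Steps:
$q{\left(s \right)} = 0$ ($q{\left(s \right)} = 0 s = 0$)
$B{\left(m,F \right)} = 2 F$ ($B{\left(m,F \right)} = F 1 + F = F + F = 2 F$)
$- 9 \left(1 + B{\left(-1,q{\left(1 \right)} \right)}\right) = - 9 \left(1 + 2 \cdot 0\right) = - 9 \left(1 + 0\right) = \left(-9\right) 1 = -9$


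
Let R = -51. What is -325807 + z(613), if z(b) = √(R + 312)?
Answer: -325807 + 3*√29 ≈ -3.2579e+5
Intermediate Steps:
z(b) = 3*√29 (z(b) = √(-51 + 312) = √261 = 3*√29)
-325807 + z(613) = -325807 + 3*√29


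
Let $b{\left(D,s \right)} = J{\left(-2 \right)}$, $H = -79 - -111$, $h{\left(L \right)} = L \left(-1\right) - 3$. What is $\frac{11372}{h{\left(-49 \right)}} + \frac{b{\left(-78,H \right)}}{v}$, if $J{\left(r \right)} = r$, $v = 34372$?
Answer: $\frac{97719573}{395278} \approx 247.22$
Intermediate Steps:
$h{\left(L \right)} = -3 - L$ ($h{\left(L \right)} = - L - 3 = -3 - L$)
$H = 32$ ($H = -79 + 111 = 32$)
$b{\left(D,s \right)} = -2$
$\frac{11372}{h{\left(-49 \right)}} + \frac{b{\left(-78,H \right)}}{v} = \frac{11372}{-3 - -49} - \frac{2}{34372} = \frac{11372}{-3 + 49} - \frac{1}{17186} = \frac{11372}{46} - \frac{1}{17186} = 11372 \cdot \frac{1}{46} - \frac{1}{17186} = \frac{5686}{23} - \frac{1}{17186} = \frac{97719573}{395278}$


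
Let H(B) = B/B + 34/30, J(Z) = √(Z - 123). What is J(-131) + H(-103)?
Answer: 32/15 + I*√254 ≈ 2.1333 + 15.937*I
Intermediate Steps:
J(Z) = √(-123 + Z)
H(B) = 32/15 (H(B) = 1 + 34*(1/30) = 1 + 17/15 = 32/15)
J(-131) + H(-103) = √(-123 - 131) + 32/15 = √(-254) + 32/15 = I*√254 + 32/15 = 32/15 + I*√254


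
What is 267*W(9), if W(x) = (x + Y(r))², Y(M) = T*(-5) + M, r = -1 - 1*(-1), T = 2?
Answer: 267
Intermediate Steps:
r = 0 (r = -1 + 1 = 0)
Y(M) = -10 + M (Y(M) = 2*(-5) + M = -10 + M)
W(x) = (-10 + x)² (W(x) = (x + (-10 + 0))² = (x - 10)² = (-10 + x)²)
267*W(9) = 267*(-10 + 9)² = 267*(-1)² = 267*1 = 267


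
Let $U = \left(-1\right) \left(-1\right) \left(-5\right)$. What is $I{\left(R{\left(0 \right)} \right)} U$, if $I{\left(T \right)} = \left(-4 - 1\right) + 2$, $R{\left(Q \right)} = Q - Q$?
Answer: $15$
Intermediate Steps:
$R{\left(Q \right)} = 0$
$U = -5$ ($U = 1 \left(-5\right) = -5$)
$I{\left(T \right)} = -3$ ($I{\left(T \right)} = -5 + 2 = -3$)
$I{\left(R{\left(0 \right)} \right)} U = \left(-3\right) \left(-5\right) = 15$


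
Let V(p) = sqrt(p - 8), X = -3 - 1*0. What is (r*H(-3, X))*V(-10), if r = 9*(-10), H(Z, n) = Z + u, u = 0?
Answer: 810*I*sqrt(2) ≈ 1145.5*I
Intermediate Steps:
X = -3 (X = -3 + 0 = -3)
H(Z, n) = Z (H(Z, n) = Z + 0 = Z)
r = -90
V(p) = sqrt(-8 + p)
(r*H(-3, X))*V(-10) = (-90*(-3))*sqrt(-8 - 10) = 270*sqrt(-18) = 270*(3*I*sqrt(2)) = 810*I*sqrt(2)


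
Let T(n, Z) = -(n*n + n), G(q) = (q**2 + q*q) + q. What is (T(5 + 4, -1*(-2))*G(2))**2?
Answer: 810000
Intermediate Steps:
G(q) = q + 2*q**2 (G(q) = (q**2 + q**2) + q = 2*q**2 + q = q + 2*q**2)
T(n, Z) = -n - n**2 (T(n, Z) = -(n**2 + n) = -(n + n**2) = -n - n**2)
(T(5 + 4, -1*(-2))*G(2))**2 = ((-(5 + 4)*(1 + (5 + 4)))*(2*(1 + 2*2)))**2 = ((-1*9*(1 + 9))*(2*(1 + 4)))**2 = ((-1*9*10)*(2*5))**2 = (-90*10)**2 = (-900)**2 = 810000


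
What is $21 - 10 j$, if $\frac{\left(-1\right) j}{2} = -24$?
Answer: $-459$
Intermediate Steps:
$j = 48$ ($j = \left(-2\right) \left(-24\right) = 48$)
$21 - 10 j = 21 - 480 = -459$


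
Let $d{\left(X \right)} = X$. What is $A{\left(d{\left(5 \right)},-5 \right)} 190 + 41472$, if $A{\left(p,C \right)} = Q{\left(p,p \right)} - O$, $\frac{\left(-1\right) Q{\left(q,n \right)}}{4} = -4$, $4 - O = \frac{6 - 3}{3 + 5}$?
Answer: $\frac{175293}{4} \approx 43823.0$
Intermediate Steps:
$O = \frac{29}{8}$ ($O = 4 - \frac{6 - 3}{3 + 5} = 4 - \frac{3}{8} = \frac{29}{8} \approx 3.625$)
$Q{\left(q,n \right)} = 16$ ($Q{\left(q,n \right)} = \left(-4\right) \left(-4\right) = 16$)
$A{\left(p,C \right)} = \frac{99}{8}$ ($A{\left(p,C \right)} = 16 - \frac{29}{8} = \frac{99}{8}$)
$A{\left(d{\left(5 \right)},-5 \right)} 190 + 41472 = \frac{99}{8} \cdot 190 + 41472 = \frac{9405}{4} + 41472 = \frac{175293}{4}$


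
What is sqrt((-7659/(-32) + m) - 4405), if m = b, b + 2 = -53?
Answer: I*sqrt(270122)/8 ≈ 64.967*I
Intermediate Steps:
b = -55 (b = -2 - 53 = -55)
m = -55
sqrt((-7659/(-32) + m) - 4405) = sqrt((-7659/(-32) - 55) - 4405) = sqrt((-7659*(-1)/32 - 55) - 4405) = sqrt((-69*(-111/32) - 55) - 4405) = sqrt((7659/32 - 55) - 4405) = sqrt(5899/32 - 4405) = sqrt(-135061/32) = I*sqrt(270122)/8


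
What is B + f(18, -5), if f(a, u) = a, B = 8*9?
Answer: 90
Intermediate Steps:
B = 72
B + f(18, -5) = 72 + 18 = 90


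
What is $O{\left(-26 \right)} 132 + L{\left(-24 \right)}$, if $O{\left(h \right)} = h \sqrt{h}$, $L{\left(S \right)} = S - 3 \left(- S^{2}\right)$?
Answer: $1704 - 3432 i \sqrt{26} \approx 1704.0 - 17500.0 i$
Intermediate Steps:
$L{\left(S \right)} = S + 3 S^{2}$
$O{\left(h \right)} = h^{\frac{3}{2}}$
$O{\left(-26 \right)} 132 + L{\left(-24 \right)} = \left(-26\right)^{\frac{3}{2}} \cdot 132 - 24 \left(1 + 3 \left(-24\right)\right) = - 26 i \sqrt{26} \cdot 132 - 24 \left(1 - 72\right) = - 3432 i \sqrt{26} - -1704 = - 3432 i \sqrt{26} + 1704 = 1704 - 3432 i \sqrt{26}$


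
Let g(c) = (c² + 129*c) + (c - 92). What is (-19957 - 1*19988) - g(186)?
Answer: -98629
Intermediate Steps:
g(c) = -92 + c² + 130*c (g(c) = (c² + 129*c) + (-92 + c) = -92 + c² + 130*c)
(-19957 - 1*19988) - g(186) = (-19957 - 1*19988) - (-92 + 186² + 130*186) = (-19957 - 19988) - (-92 + 34596 + 24180) = -39945 - 1*58684 = -39945 - 58684 = -98629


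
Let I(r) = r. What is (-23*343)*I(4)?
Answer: -31556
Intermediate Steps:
(-23*343)*I(4) = -23*343*4 = -7889*4 = -31556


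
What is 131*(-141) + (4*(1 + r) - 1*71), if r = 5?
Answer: -18518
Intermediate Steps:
131*(-141) + (4*(1 + r) - 1*71) = 131*(-141) + (4*(1 + 5) - 1*71) = -18471 + (4*6 - 71) = -18471 + (24 - 71) = -18471 - 47 = -18518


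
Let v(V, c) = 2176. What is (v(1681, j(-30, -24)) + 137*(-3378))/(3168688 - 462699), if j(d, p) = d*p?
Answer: -460610/2705989 ≈ -0.17022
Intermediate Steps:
(v(1681, j(-30, -24)) + 137*(-3378))/(3168688 - 462699) = (2176 + 137*(-3378))/(3168688 - 462699) = (2176 - 462786)/2705989 = -460610*1/2705989 = -460610/2705989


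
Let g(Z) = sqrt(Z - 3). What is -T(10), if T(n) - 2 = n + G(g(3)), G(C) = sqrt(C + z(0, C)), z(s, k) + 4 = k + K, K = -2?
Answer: -12 - I*sqrt(6) ≈ -12.0 - 2.4495*I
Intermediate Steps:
z(s, k) = -6 + k (z(s, k) = -4 + (k - 2) = -4 + (-2 + k) = -6 + k)
g(Z) = sqrt(-3 + Z)
G(C) = sqrt(-6 + 2*C) (G(C) = sqrt(C + (-6 + C)) = sqrt(-6 + 2*C))
T(n) = 2 + n + I*sqrt(6) (T(n) = 2 + (n + sqrt(-6 + 2*sqrt(-3 + 3))) = 2 + (n + sqrt(-6 + 2*sqrt(0))) = 2 + (n + sqrt(-6 + 2*0)) = 2 + (n + sqrt(-6 + 0)) = 2 + (n + sqrt(-6)) = 2 + (n + I*sqrt(6)) = 2 + n + I*sqrt(6))
-T(10) = -(2 + 10 + I*sqrt(6)) = -(12 + I*sqrt(6)) = -12 - I*sqrt(6)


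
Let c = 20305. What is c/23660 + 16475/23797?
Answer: 174599317/112607404 ≈ 1.5505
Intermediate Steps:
c/23660 + 16475/23797 = 20305/23660 + 16475/23797 = 20305*(1/23660) + 16475*(1/23797) = 4061/4732 + 16475/23797 = 174599317/112607404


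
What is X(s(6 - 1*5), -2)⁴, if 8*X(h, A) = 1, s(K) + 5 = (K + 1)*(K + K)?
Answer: 1/4096 ≈ 0.00024414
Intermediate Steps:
s(K) = -5 + 2*K*(1 + K) (s(K) = -5 + (K + 1)*(K + K) = -5 + (1 + K)*(2*K) = -5 + 2*K*(1 + K))
X(h, A) = ⅛ (X(h, A) = (⅛)*1 = ⅛)
X(s(6 - 1*5), -2)⁴ = (⅛)⁴ = 1/4096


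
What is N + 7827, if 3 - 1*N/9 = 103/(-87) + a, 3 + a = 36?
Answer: 219462/29 ≈ 7567.7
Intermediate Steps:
a = 33 (a = -3 + 36 = 33)
N = -7521/29 (N = 27 - 9*(103/(-87) + 33) = 27 - 9*(-1/87*103 + 33) = 27 - 9*(-103/87 + 33) = 27 - 9*2768/87 = 27 - 8304/29 = -7521/29 ≈ -259.34)
N + 7827 = -7521/29 + 7827 = 219462/29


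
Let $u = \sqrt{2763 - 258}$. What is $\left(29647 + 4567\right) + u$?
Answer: $34214 + \sqrt{2505} \approx 34264.0$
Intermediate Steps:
$u = \sqrt{2505} \approx 50.05$
$\left(29647 + 4567\right) + u = \left(29647 + 4567\right) + \sqrt{2505} = 34214 + \sqrt{2505}$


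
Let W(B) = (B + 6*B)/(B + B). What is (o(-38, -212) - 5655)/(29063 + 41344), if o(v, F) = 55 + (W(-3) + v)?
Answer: -11269/140814 ≈ -0.080028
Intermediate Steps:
W(B) = 7/2 (W(B) = (7*B)/((2*B)) = (7*B)*(1/(2*B)) = 7/2)
o(v, F) = 117/2 + v (o(v, F) = 55 + (7/2 + v) = 117/2 + v)
(o(-38, -212) - 5655)/(29063 + 41344) = ((117/2 - 38) - 5655)/(29063 + 41344) = (41/2 - 5655)/70407 = -11269/2*1/70407 = -11269/140814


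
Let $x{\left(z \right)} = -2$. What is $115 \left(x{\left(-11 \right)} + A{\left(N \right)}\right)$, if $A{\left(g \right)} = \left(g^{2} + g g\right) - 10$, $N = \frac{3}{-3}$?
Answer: $-1150$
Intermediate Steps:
$N = -1$ ($N = 3 \left(- \frac{1}{3}\right) = -1$)
$A{\left(g \right)} = -10 + 2 g^{2}$ ($A{\left(g \right)} = \left(g^{2} + g^{2}\right) - 10 = 2 g^{2} - 10 = -10 + 2 g^{2}$)
$115 \left(x{\left(-11 \right)} + A{\left(N \right)}\right) = 115 \left(-2 - \left(10 - 2 \left(-1\right)^{2}\right)\right) = 115 \left(-2 + \left(-10 + 2 \cdot 1\right)\right) = 115 \left(-2 + \left(-10 + 2\right)\right) = 115 \left(-2 - 8\right) = 115 \left(-10\right) = -1150$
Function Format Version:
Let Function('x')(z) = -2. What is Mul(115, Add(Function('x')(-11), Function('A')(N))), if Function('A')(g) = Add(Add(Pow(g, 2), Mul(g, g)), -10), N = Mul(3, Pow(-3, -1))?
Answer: -1150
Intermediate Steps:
N = -1 (N = Mul(3, Rational(-1, 3)) = -1)
Function('A')(g) = Add(-10, Mul(2, Pow(g, 2))) (Function('A')(g) = Add(Add(Pow(g, 2), Pow(g, 2)), -10) = Add(Mul(2, Pow(g, 2)), -10) = Add(-10, Mul(2, Pow(g, 2))))
Mul(115, Add(Function('x')(-11), Function('A')(N))) = Mul(115, Add(-2, Add(-10, Mul(2, Pow(-1, 2))))) = Mul(115, Add(-2, Add(-10, Mul(2, 1)))) = Mul(115, Add(-2, Add(-10, 2))) = Mul(115, Add(-2, -8)) = Mul(115, -10) = -1150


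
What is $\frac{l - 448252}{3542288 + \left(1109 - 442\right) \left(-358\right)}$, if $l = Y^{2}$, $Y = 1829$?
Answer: $\frac{2896989}{3303502} \approx 0.87694$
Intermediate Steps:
$l = 3345241$ ($l = 1829^{2} = 3345241$)
$\frac{l - 448252}{3542288 + \left(1109 - 442\right) \left(-358\right)} = \frac{3345241 - 448252}{3542288 + \left(1109 - 442\right) \left(-358\right)} = \frac{2896989}{3542288 + 667 \left(-358\right)} = \frac{2896989}{3542288 - 238786} = \frac{2896989}{3303502}$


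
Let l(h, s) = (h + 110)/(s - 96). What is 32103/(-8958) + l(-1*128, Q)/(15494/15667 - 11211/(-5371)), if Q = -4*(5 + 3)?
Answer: -87511604339043/24734687323072 ≈ -3.5380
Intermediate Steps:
Q = -32 (Q = -4*8 = -32)
l(h, s) = (110 + h)/(-96 + s)
32103/(-8958) + l(-1*128, Q)/(15494/15667 - 11211/(-5371)) = 32103/(-8958) + ((110 - 1*128)/(-96 - 32))/(15494/15667 - 11211/(-5371)) = 32103*(-1/8958) + ((110 - 128)/(-128))/(15494*(1/15667) - 11211*(-1/5371)) = -10701/2986 + (-1/128*(-18))/(15494/15667 + 11211/5371) = -10701/2986 + 9/(64*(258861011/84147457)) = -10701/2986 + (9/64)*(84147457/258861011) = -10701/2986 + 757327113/16567104704 = -87511604339043/24734687323072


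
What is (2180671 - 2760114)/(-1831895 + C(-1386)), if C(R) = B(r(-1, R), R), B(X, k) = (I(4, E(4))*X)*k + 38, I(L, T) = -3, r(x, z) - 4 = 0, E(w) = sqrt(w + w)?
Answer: 579443/1815225 ≈ 0.31921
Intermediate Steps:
E(w) = sqrt(2)*sqrt(w) (E(w) = sqrt(2*w) = sqrt(2)*sqrt(w))
r(x, z) = 4 (r(x, z) = 4 + 0 = 4)
B(X, k) = 38 - 3*X*k (B(X, k) = (-3*X)*k + 38 = -3*X*k + 38 = 38 - 3*X*k)
C(R) = 38 - 12*R (C(R) = 38 - 3*4*R = 38 - 12*R)
(2180671 - 2760114)/(-1831895 + C(-1386)) = (2180671 - 2760114)/(-1831895 + (38 - 12*(-1386))) = -579443/(-1831895 + (38 + 16632)) = -579443/(-1831895 + 16670) = -579443/(-1815225) = -579443*(-1/1815225) = 579443/1815225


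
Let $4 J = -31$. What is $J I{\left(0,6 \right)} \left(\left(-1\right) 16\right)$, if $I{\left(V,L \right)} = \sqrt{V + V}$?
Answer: $0$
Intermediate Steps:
$J = - \frac{31}{4}$ ($J = \frac{1}{4} \left(-31\right) = - \frac{31}{4} \approx -7.75$)
$I{\left(V,L \right)} = \sqrt{2} \sqrt{V}$ ($I{\left(V,L \right)} = \sqrt{2 V} = \sqrt{2} \sqrt{V}$)
$J I{\left(0,6 \right)} \left(\left(-1\right) 16\right) = - \frac{31 \sqrt{2} \sqrt{0}}{4} \left(\left(-1\right) 16\right) = - \frac{31 \sqrt{2} \cdot 0}{4} \left(-16\right) = \left(- \frac{31}{4}\right) 0 \left(-16\right) = 0 \left(-16\right) = 0$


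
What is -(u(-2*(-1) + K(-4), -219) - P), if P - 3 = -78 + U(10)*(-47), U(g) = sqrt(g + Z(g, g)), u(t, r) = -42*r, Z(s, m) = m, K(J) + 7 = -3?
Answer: -9273 - 94*sqrt(5) ≈ -9483.2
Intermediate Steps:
K(J) = -10 (K(J) = -7 - 3 = -10)
U(g) = sqrt(2)*sqrt(g) (U(g) = sqrt(g + g) = sqrt(2*g) = sqrt(2)*sqrt(g))
P = -75 - 94*sqrt(5) (P = 3 + (-78 + (sqrt(2)*sqrt(10))*(-47)) = 3 + (-78 + (2*sqrt(5))*(-47)) = 3 + (-78 - 94*sqrt(5)) = -75 - 94*sqrt(5) ≈ -285.19)
-(u(-2*(-1) + K(-4), -219) - P) = -(-42*(-219) - (-75 - 94*sqrt(5))) = -(9198 + (75 + 94*sqrt(5))) = -(9273 + 94*sqrt(5)) = -9273 - 94*sqrt(5)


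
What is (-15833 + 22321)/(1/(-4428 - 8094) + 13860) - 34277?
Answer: -5948860715827/173554919 ≈ -34277.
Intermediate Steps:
(-15833 + 22321)/(1/(-4428 - 8094) + 13860) - 34277 = 6488/(1/(-12522) + 13860) - 34277 = 6488/(-1/12522 + 13860) - 34277 = 6488/(173554919/12522) - 34277 = 6488*(12522/173554919) - 34277 = 81242736/173554919 - 34277 = -5948860715827/173554919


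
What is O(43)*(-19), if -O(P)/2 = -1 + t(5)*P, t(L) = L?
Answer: 8132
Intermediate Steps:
O(P) = 2 - 10*P (O(P) = -2*(-1 + 5*P) = 2 - 10*P)
O(43)*(-19) = (2 - 10*43)*(-19) = (2 - 430)*(-19) = -428*(-19) = 8132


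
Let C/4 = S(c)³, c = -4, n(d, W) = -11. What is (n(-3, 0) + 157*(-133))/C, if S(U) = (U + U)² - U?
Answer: -5223/314432 ≈ -0.016611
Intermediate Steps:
S(U) = -U + 4*U² (S(U) = (2*U)² - U = 4*U² - U = -U + 4*U²)
C = 1257728 (C = 4*(-4*(-1 + 4*(-4)))³ = 4*(-4*(-1 - 16))³ = 4*(-4*(-17))³ = 4*68³ = 4*314432 = 1257728)
(n(-3, 0) + 157*(-133))/C = (-11 + 157*(-133))/1257728 = (-11 - 20881)*(1/1257728) = -20892*1/1257728 = -5223/314432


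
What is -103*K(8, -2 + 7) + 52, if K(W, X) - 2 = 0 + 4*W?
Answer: -3450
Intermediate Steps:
K(W, X) = 2 + 4*W (K(W, X) = 2 + (0 + 4*W) = 2 + 4*W)
-103*K(8, -2 + 7) + 52 = -103*(2 + 4*8) + 52 = -103*(2 + 32) + 52 = -103*34 + 52 = -3502 + 52 = -3450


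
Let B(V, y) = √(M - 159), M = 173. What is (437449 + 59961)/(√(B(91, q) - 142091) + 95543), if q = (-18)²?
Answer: 497410/(95543 + I*√(142091 - √14)) ≈ 5.2061 - 0.020539*I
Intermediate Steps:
q = 324
B(V, y) = √14 (B(V, y) = √(173 - 159) = √14)
(437449 + 59961)/(√(B(91, q) - 142091) + 95543) = (437449 + 59961)/(√(√14 - 142091) + 95543) = 497410/(√(-142091 + √14) + 95543) = 497410/(95543 + √(-142091 + √14))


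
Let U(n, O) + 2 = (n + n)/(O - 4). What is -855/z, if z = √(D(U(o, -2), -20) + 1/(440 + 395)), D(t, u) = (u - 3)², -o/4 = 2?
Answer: -855*√92208215/220858 ≈ -37.174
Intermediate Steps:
o = -8 (o = -4*2 = -8)
U(n, O) = -2 + 2*n/(-4 + O) (U(n, O) = -2 + (n + n)/(O - 4) = -2 + (2*n)/(-4 + O) = -2 + 2*n/(-4 + O))
D(t, u) = (-3 + u)²
z = 2*√92208215/835 (z = √((-3 - 20)² + 1/(440 + 395)) = √((-23)² + 1/835) = √(529 + 1/835) = √(441716/835) = 2*√92208215/835 ≈ 23.000)
-855/z = -855*√92208215/220858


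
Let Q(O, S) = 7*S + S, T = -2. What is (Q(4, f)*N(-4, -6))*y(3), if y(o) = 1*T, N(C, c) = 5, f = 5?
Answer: -400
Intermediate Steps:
Q(O, S) = 8*S
y(o) = -2 (y(o) = 1*(-2) = -2)
(Q(4, f)*N(-4, -6))*y(3) = ((8*5)*5)*(-2) = (40*5)*(-2) = 200*(-2) = -400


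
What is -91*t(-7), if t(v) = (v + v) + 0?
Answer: 1274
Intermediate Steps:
t(v) = 2*v (t(v) = 2*v + 0 = 2*v)
-91*t(-7) = -182*(-7) = -91*(-14) = 1274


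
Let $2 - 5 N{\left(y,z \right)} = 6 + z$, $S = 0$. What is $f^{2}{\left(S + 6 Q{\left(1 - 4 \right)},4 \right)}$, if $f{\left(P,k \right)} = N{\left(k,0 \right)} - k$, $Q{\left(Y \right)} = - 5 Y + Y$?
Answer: $\frac{576}{25} \approx 23.04$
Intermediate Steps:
$N{\left(y,z \right)} = - \frac{4}{5} - \frac{z}{5}$ ($N{\left(y,z \right)} = \frac{2}{5} - \frac{6 + z}{5} = \frac{2}{5} - \left(\frac{6}{5} + \frac{z}{5}\right) = - \frac{4}{5} - \frac{z}{5}$)
$Q{\left(Y \right)} = - 4 Y$
$f{\left(P,k \right)} = - \frac{4}{5} - k$ ($f{\left(P,k \right)} = \left(- \frac{4}{5} - 0\right) - k = \left(- \frac{4}{5} + 0\right) - k = - \frac{4}{5} - k$)
$f^{2}{\left(S + 6 Q{\left(1 - 4 \right)},4 \right)} = \left(- \frac{4}{5} - 4\right)^{2} = \left(- \frac{24}{5}\right)^{2} = \frac{576}{25}$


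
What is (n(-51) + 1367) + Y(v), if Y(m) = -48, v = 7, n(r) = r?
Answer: 1268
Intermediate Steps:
(n(-51) + 1367) + Y(v) = (-51 + 1367) - 48 = 1316 - 48 = 1268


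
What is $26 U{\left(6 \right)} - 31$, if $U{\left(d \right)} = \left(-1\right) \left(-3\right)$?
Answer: $47$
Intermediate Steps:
$U{\left(d \right)} = 3$
$26 U{\left(6 \right)} - 31 = 26 \cdot 3 - 31 = 78 - 31 = 47$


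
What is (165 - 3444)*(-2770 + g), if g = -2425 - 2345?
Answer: 24723660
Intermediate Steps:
g = -4770
(165 - 3444)*(-2770 + g) = (165 - 3444)*(-2770 - 4770) = -3279*(-7540) = 24723660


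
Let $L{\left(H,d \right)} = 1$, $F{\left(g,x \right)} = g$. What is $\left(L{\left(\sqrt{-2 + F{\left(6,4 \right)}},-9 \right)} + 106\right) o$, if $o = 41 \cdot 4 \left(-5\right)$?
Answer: $-87740$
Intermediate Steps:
$o = -820$ ($o = 41 \left(-20\right) = -820$)
$\left(L{\left(\sqrt{-2 + F{\left(6,4 \right)}},-9 \right)} + 106\right) o = \left(1 + 106\right) \left(-820\right) = 107 \left(-820\right) = -87740$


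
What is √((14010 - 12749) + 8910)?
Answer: √10171 ≈ 100.85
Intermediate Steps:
√((14010 - 12749) + 8910) = √(1261 + 8910) = √10171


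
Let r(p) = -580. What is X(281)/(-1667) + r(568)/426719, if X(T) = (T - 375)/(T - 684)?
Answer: -429756166/286670250919 ≈ -0.0014991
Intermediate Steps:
X(T) = (-375 + T)/(-684 + T)
X(281)/(-1667) + r(568)/426719 = ((-375 + 281)/(-684 + 281))/(-1667) - 580/426719 = (-94/(-403))*(-1/1667) - 580*1/426719 = -1/403*(-94)*(-1/1667) - 580/426719 = (94/403)*(-1/1667) - 580/426719 = -94/671801 - 580/426719 = -429756166/286670250919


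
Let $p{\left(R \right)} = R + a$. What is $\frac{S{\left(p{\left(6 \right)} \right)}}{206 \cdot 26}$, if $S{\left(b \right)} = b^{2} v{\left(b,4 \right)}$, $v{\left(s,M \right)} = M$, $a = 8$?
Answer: $\frac{196}{1339} \approx 0.14638$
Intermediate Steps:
$p{\left(R \right)} = 8 + R$ ($p{\left(R \right)} = R + 8 = 8 + R$)
$S{\left(b \right)} = 4 b^{2}$ ($S{\left(b \right)} = b^{2} \cdot 4 = 4 b^{2}$)
$\frac{S{\left(p{\left(6 \right)} \right)}}{206 \cdot 26} = \frac{4 \left(8 + 6\right)^{2}}{206 \cdot 26} = \frac{4 \cdot 14^{2}}{5356} = 4 \cdot 196 \cdot \frac{1}{5356} = 784 \cdot \frac{1}{5356} = \frac{196}{1339}$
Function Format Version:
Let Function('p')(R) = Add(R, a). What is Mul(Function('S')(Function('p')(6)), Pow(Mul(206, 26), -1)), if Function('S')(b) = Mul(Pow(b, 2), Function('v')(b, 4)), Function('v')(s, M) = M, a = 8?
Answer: Rational(196, 1339) ≈ 0.14638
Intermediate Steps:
Function('p')(R) = Add(8, R) (Function('p')(R) = Add(R, 8) = Add(8, R))
Function('S')(b) = Mul(4, Pow(b, 2)) (Function('S')(b) = Mul(Pow(b, 2), 4) = Mul(4, Pow(b, 2)))
Mul(Function('S')(Function('p')(6)), Pow(Mul(206, 26), -1)) = Mul(Mul(4, Pow(Add(8, 6), 2)), Pow(Mul(206, 26), -1)) = Mul(Mul(4, Pow(14, 2)), Pow(5356, -1)) = Mul(Mul(4, 196), Rational(1, 5356)) = Mul(784, Rational(1, 5356)) = Rational(196, 1339)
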